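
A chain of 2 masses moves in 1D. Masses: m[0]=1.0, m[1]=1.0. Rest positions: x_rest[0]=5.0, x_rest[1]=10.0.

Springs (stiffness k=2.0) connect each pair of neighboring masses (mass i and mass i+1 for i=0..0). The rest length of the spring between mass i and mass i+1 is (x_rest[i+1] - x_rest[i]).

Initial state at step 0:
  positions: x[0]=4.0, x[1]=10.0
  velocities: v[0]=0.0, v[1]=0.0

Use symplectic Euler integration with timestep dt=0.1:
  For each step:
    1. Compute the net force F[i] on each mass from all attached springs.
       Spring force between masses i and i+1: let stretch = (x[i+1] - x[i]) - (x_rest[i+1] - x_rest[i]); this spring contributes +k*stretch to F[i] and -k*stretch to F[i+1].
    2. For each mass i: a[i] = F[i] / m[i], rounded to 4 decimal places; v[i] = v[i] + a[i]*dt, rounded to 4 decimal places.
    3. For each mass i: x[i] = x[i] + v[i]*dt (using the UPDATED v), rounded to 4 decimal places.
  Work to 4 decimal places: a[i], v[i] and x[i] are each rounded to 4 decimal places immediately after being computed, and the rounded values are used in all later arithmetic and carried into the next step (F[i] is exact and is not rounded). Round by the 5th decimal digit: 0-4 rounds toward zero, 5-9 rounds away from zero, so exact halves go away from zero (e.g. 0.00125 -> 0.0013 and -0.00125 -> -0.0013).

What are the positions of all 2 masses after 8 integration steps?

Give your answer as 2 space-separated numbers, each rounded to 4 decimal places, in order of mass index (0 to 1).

Step 0: x=[4.0000 10.0000] v=[0.0000 0.0000]
Step 1: x=[4.0200 9.9800] v=[0.2000 -0.2000]
Step 2: x=[4.0592 9.9408] v=[0.3920 -0.3920]
Step 3: x=[4.1160 9.8840] v=[0.5683 -0.5683]
Step 4: x=[4.1882 9.8118] v=[0.7219 -0.7219]
Step 5: x=[4.2729 9.7271] v=[0.8466 -0.8466]
Step 6: x=[4.3666 9.6334] v=[0.9374 -0.9374]
Step 7: x=[4.4657 9.5343] v=[0.9908 -0.9908]
Step 8: x=[4.5662 9.4339] v=[1.0045 -1.0045]

Answer: 4.5662 9.4339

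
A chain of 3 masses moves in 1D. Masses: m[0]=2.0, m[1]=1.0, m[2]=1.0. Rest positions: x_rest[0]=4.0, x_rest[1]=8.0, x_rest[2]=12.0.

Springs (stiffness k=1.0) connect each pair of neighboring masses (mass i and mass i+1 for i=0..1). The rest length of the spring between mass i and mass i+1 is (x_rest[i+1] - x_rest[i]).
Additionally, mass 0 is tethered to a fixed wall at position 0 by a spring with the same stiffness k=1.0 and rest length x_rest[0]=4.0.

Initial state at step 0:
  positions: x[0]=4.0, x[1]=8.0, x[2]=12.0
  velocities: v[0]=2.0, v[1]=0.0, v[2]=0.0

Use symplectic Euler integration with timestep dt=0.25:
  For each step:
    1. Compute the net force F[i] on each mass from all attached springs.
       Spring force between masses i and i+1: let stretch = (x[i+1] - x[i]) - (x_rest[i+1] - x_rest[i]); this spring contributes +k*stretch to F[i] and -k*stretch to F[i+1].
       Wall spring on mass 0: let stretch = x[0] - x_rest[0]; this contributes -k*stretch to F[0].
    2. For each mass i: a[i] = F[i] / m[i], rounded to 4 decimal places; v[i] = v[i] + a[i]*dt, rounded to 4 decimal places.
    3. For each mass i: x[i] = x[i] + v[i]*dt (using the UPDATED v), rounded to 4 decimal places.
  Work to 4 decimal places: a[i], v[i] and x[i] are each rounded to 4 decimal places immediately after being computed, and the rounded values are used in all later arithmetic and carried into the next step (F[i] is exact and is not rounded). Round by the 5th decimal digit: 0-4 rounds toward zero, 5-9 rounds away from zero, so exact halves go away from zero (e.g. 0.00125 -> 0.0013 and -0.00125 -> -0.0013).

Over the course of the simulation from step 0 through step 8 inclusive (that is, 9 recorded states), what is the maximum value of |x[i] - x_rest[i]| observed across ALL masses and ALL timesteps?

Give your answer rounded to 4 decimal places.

Step 0: x=[4.0000 8.0000 12.0000] v=[2.0000 0.0000 0.0000]
Step 1: x=[4.5000 8.0000 12.0000] v=[2.0000 0.0000 0.0000]
Step 2: x=[4.9688 8.0313 12.0000] v=[1.8750 0.1250 0.0000]
Step 3: x=[5.3780 8.1192 12.0020] v=[1.6367 0.3516 0.0078]
Step 4: x=[5.7048 8.2785 12.0113] v=[1.3071 0.6370 0.0371]
Step 5: x=[5.9337 8.5102 12.0373] v=[0.9157 0.9268 0.1039]
Step 6: x=[6.0577 8.8013 12.0928] v=[0.4961 1.1645 0.2221]
Step 7: x=[6.0782 9.1267 12.1926] v=[0.0818 1.3015 0.3992]
Step 8: x=[6.0040 9.4532 12.3508] v=[-0.2969 1.3059 0.6327]
Max displacement = 2.0782

Answer: 2.0782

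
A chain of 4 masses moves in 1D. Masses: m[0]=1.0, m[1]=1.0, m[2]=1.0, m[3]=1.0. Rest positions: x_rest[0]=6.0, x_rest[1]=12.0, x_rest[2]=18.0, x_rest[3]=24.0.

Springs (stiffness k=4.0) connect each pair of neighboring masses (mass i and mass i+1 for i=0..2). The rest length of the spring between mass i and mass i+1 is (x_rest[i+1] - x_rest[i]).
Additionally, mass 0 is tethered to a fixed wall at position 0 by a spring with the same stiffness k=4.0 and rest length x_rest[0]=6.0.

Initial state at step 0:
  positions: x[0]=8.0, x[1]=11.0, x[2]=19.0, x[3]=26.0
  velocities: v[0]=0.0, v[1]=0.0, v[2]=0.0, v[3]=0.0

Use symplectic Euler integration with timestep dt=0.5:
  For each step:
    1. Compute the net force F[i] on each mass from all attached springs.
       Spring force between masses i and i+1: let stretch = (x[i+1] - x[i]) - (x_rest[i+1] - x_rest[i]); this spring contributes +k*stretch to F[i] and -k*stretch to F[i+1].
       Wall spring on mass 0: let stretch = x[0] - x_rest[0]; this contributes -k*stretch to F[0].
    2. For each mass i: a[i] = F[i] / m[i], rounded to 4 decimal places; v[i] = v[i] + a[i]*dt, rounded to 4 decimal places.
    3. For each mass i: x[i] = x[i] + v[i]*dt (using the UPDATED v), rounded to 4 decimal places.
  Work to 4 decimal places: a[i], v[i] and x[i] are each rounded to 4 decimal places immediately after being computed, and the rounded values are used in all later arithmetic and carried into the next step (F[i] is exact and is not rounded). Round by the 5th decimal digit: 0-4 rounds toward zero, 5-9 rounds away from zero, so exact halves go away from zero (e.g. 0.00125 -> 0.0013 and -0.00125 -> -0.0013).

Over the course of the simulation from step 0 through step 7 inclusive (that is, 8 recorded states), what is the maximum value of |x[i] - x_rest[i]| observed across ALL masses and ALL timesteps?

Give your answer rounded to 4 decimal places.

Step 0: x=[8.0000 11.0000 19.0000 26.0000] v=[0.0000 0.0000 0.0000 0.0000]
Step 1: x=[3.0000 16.0000 18.0000 25.0000] v=[-10.0000 10.0000 -2.0000 -2.0000]
Step 2: x=[8.0000 10.0000 22.0000 23.0000] v=[10.0000 -12.0000 8.0000 -4.0000]
Step 3: x=[7.0000 14.0000 15.0000 26.0000] v=[-2.0000 8.0000 -14.0000 6.0000]
Step 4: x=[6.0000 12.0000 18.0000 24.0000] v=[-2.0000 -4.0000 6.0000 -4.0000]
Step 5: x=[5.0000 10.0000 21.0000 22.0000] v=[-2.0000 -4.0000 6.0000 -4.0000]
Step 6: x=[4.0000 14.0000 14.0000 25.0000] v=[-2.0000 8.0000 -14.0000 6.0000]
Step 7: x=[9.0000 8.0000 18.0000 23.0000] v=[10.0000 -12.0000 8.0000 -4.0000]
Max displacement = 4.0000

Answer: 4.0000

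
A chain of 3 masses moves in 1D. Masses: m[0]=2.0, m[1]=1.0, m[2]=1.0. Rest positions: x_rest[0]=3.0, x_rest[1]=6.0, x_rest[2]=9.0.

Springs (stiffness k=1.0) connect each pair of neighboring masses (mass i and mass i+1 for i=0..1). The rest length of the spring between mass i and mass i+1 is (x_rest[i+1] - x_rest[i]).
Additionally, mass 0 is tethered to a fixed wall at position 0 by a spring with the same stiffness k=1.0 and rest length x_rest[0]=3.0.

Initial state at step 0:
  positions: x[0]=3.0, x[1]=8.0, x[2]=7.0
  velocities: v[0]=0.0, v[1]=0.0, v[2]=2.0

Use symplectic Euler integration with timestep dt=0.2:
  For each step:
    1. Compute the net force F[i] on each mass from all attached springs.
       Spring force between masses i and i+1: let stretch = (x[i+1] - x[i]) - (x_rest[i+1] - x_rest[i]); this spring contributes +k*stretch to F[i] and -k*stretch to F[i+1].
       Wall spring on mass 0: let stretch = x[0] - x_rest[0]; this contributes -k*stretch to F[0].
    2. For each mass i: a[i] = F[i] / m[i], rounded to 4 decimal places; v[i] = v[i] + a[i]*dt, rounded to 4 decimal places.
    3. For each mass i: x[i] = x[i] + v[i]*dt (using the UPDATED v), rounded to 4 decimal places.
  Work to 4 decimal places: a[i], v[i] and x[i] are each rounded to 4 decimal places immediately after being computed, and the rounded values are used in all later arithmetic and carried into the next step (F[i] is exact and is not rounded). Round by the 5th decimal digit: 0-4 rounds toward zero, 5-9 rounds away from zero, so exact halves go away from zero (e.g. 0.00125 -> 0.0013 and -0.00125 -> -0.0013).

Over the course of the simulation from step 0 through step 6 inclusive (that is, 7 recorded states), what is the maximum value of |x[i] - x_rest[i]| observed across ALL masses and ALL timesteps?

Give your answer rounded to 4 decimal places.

Answer: 2.2839

Derivation:
Step 0: x=[3.0000 8.0000 7.0000] v=[0.0000 0.0000 2.0000]
Step 1: x=[3.0400 7.7600 7.5600] v=[0.2000 -1.2000 2.8000]
Step 2: x=[3.1136 7.3232 8.2480] v=[0.3680 -2.1840 3.4400]
Step 3: x=[3.2091 6.7550 9.0190] v=[0.4776 -2.8410 3.8550]
Step 4: x=[3.3114 6.1355 9.8194] v=[0.5113 -3.0974 4.0022]
Step 5: x=[3.4039 5.5504 10.5925] v=[0.4626 -2.9254 3.8654]
Step 6: x=[3.4713 5.0811 11.2839] v=[0.3369 -2.3463 3.4570]
Max displacement = 2.2839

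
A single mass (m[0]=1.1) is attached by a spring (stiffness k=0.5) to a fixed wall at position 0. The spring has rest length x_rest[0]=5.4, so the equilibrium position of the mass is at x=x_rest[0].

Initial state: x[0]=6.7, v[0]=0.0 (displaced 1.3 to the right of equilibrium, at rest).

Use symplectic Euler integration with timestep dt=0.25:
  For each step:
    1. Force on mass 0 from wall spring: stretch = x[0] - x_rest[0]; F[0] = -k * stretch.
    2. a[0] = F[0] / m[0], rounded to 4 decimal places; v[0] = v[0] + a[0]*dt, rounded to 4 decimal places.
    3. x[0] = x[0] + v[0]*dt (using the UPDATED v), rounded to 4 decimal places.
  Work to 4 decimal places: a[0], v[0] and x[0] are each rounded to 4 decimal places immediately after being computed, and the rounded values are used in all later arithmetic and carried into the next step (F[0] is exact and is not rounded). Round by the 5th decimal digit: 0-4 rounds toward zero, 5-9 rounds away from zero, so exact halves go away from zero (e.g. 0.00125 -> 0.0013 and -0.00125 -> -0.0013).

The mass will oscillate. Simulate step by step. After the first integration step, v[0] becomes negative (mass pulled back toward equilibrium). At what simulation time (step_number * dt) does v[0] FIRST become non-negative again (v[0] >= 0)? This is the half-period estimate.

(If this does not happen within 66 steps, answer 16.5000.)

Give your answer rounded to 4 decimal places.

Answer: 4.7500

Derivation:
Step 0: x=[6.7000] v=[0.0000]
Step 1: x=[6.6631] v=[-0.1477]
Step 2: x=[6.5903] v=[-0.2912]
Step 3: x=[6.4837] v=[-0.4265]
Step 4: x=[6.3463] v=[-0.5497]
Step 5: x=[6.1820] v=[-0.6572]
Step 6: x=[5.9955] v=[-0.7461]
Step 7: x=[5.7921] v=[-0.8138]
Step 8: x=[5.5775] v=[-0.8584]
Step 9: x=[5.3579] v=[-0.8786]
Step 10: x=[5.1395] v=[-0.8738]
Step 11: x=[4.9285] v=[-0.8442]
Step 12: x=[4.7309] v=[-0.7906]
Step 13: x=[4.5523] v=[-0.7146]
Step 14: x=[4.3977] v=[-0.6183]
Step 15: x=[4.2716] v=[-0.5044]
Step 16: x=[4.1776] v=[-0.3762]
Step 17: x=[4.1183] v=[-0.2373]
Step 18: x=[4.0954] v=[-0.0917]
Step 19: x=[4.1096] v=[0.0566]
First v>=0 after going negative at step 19, time=4.7500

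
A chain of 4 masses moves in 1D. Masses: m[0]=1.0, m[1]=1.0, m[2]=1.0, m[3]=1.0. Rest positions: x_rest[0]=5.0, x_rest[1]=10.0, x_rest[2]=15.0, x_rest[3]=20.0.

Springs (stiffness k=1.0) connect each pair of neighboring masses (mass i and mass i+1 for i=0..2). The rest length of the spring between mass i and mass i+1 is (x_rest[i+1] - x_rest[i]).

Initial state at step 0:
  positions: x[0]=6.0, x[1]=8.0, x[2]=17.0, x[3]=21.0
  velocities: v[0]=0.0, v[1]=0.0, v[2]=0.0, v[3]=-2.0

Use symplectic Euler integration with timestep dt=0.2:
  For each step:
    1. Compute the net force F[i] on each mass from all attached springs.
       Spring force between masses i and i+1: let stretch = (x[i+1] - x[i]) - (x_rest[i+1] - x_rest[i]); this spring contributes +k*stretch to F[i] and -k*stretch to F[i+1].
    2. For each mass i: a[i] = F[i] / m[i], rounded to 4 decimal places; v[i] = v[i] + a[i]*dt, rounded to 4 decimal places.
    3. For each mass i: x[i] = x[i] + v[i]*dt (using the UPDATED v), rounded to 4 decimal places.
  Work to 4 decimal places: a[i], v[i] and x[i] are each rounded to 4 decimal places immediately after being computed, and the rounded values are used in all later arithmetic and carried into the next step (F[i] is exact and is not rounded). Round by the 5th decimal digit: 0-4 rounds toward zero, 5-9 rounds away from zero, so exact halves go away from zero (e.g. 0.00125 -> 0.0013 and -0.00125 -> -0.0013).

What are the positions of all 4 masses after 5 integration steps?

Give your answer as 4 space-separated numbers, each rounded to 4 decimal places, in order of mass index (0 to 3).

Answer: 4.7049 11.0792 14.6169 19.5992

Derivation:
Step 0: x=[6.0000 8.0000 17.0000 21.0000] v=[0.0000 0.0000 0.0000 -2.0000]
Step 1: x=[5.8800 8.2800 16.8000 20.6400] v=[-0.6000 1.4000 -1.0000 -1.8000]
Step 2: x=[5.6560 8.8048 16.4128 20.3264] v=[-1.1200 2.6240 -1.9360 -1.5680]
Step 3: x=[5.3580 9.5080 15.8778 20.0563] v=[-1.4902 3.5158 -2.6749 -1.3507]
Step 4: x=[5.0260 10.3000 15.2552 19.8190] v=[-1.6602 3.9598 -3.1132 -1.1864]
Step 5: x=[4.7049 11.0792 14.6169 19.5992] v=[-1.6054 3.8960 -3.1915 -1.0992]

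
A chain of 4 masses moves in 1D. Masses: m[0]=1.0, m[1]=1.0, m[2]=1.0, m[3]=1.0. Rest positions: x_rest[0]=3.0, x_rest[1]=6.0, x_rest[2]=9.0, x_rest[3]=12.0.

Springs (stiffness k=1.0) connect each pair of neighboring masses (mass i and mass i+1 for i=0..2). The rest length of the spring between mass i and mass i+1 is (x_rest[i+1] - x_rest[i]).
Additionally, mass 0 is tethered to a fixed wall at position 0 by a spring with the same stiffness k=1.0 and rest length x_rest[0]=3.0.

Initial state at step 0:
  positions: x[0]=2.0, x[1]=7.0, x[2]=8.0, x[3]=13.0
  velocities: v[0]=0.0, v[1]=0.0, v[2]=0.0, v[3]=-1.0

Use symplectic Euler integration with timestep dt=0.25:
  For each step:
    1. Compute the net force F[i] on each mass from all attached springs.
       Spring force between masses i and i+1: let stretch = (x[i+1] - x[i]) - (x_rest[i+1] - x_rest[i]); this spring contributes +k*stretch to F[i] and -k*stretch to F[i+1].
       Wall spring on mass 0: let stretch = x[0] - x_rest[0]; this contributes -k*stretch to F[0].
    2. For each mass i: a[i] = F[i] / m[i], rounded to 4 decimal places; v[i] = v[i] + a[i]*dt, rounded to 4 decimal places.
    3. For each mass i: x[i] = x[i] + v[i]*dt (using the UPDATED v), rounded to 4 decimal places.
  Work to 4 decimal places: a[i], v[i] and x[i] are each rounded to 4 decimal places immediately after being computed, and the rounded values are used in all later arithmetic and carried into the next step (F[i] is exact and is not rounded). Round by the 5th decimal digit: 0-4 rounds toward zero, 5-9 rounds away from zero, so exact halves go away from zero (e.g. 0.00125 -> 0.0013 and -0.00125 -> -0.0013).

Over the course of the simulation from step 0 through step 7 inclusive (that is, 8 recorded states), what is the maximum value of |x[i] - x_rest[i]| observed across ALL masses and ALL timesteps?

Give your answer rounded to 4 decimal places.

Step 0: x=[2.0000 7.0000 8.0000 13.0000] v=[0.0000 0.0000 0.0000 -1.0000]
Step 1: x=[2.1875 6.7500 8.2500 12.6250] v=[0.7500 -1.0000 1.0000 -1.5000]
Step 2: x=[2.5235 6.3086 8.6797 12.1641] v=[1.3438 -1.7656 1.7188 -1.8438]
Step 3: x=[2.9383 5.7788 9.1790 11.6729] v=[1.6592 -2.1191 1.9971 -1.9649]
Step 4: x=[3.3470 5.2840 9.6216 11.2133] v=[1.6348 -1.9792 1.7705 -1.8384]
Step 5: x=[3.6676 4.9392 9.8926 10.8417] v=[1.2823 -1.3791 1.0840 -1.4863]
Step 6: x=[3.8384 4.8245 9.9133 10.5983] v=[0.6833 -0.4587 0.0829 -0.9736]
Step 7: x=[3.8310 4.9663 9.6588 10.4996] v=[-0.0298 0.5670 -1.0181 -0.3949]
Max displacement = 1.5004

Answer: 1.5004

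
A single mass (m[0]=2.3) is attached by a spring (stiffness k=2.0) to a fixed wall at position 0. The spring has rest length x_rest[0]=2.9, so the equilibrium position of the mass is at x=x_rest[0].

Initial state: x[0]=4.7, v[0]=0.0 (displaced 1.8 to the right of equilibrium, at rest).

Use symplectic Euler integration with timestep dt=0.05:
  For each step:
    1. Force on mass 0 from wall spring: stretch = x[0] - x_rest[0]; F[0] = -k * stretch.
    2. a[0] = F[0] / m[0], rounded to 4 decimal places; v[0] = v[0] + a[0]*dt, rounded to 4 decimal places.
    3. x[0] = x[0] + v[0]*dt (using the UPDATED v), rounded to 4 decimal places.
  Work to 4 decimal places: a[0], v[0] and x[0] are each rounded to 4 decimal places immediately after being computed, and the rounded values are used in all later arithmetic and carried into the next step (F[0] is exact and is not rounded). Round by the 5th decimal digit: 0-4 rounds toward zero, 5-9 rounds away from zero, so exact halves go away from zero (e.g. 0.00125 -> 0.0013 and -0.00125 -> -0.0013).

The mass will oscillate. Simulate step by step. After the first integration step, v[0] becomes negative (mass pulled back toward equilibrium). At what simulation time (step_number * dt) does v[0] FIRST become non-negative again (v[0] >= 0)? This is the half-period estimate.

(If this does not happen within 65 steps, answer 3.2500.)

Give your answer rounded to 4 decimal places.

Step 0: x=[4.7000] v=[0.0000]
Step 1: x=[4.6961] v=[-0.0783]
Step 2: x=[4.6883] v=[-0.1564]
Step 3: x=[4.6766] v=[-0.2342]
Step 4: x=[4.6610] v=[-0.3114]
Step 5: x=[4.6416] v=[-0.3880]
Step 6: x=[4.6184] v=[-0.4637]
Step 7: x=[4.5915] v=[-0.5384]
Step 8: x=[4.5609] v=[-0.6119]
Step 9: x=[4.5267] v=[-0.6841]
Step 10: x=[4.4890] v=[-0.7548]
Step 11: x=[4.4478] v=[-0.8239]
Step 12: x=[4.4032] v=[-0.8912]
Step 13: x=[4.3554] v=[-0.9566]
Step 14: x=[4.3044] v=[-1.0199]
Step 15: x=[4.2504] v=[-1.0810]
Step 16: x=[4.1934] v=[-1.1397]
Step 17: x=[4.1336] v=[-1.1959]
Step 18: x=[4.0711] v=[-1.2495]
Step 19: x=[4.0061] v=[-1.3004]
Step 20: x=[3.9387] v=[-1.3485]
Step 21: x=[3.8690] v=[-1.3937]
Step 22: x=[3.7972] v=[-1.4358]
Step 23: x=[3.7235] v=[-1.4748]
Step 24: x=[3.6480] v=[-1.5106]
Step 25: x=[3.5708] v=[-1.5431]
Step 26: x=[3.4922] v=[-1.5723]
Step 27: x=[3.4123] v=[-1.5981]
Step 28: x=[3.3313] v=[-1.6204]
Step 29: x=[3.2493] v=[-1.6392]
Step 30: x=[3.1666] v=[-1.6544]
Step 31: x=[3.0833] v=[-1.6660]
Step 32: x=[2.9996] v=[-1.6740]
Step 33: x=[2.9157] v=[-1.6783]
Step 34: x=[2.8318] v=[-1.6790]
Step 35: x=[2.7480] v=[-1.6760]
Step 36: x=[2.6645] v=[-1.6694]
Step 37: x=[2.5815] v=[-1.6592]
Step 38: x=[2.4992] v=[-1.6454]
Step 39: x=[2.4178] v=[-1.6280]
Step 40: x=[2.3375] v=[-1.6070]
Step 41: x=[2.2584] v=[-1.5825]
Step 42: x=[2.1807] v=[-1.5546]
Step 43: x=[2.1045] v=[-1.5233]
Step 44: x=[2.0301] v=[-1.4887]
Step 45: x=[1.9576] v=[-1.4509]
Step 46: x=[1.8871] v=[-1.4099]
Step 47: x=[1.8188] v=[-1.3659]
Step 48: x=[1.7529] v=[-1.3189]
Step 49: x=[1.6895] v=[-1.2690]
Step 50: x=[1.6287] v=[-1.2164]
Step 51: x=[1.5706] v=[-1.1611]
Step 52: x=[1.5154] v=[-1.1033]
Step 53: x=[1.4632] v=[-1.0431]
Step 54: x=[1.4142] v=[-0.9806]
Step 55: x=[1.3684] v=[-0.9160]
Step 56: x=[1.3259] v=[-0.8494]
Step 57: x=[1.2869] v=[-0.7810]
Step 58: x=[1.2514] v=[-0.7109]
Step 59: x=[1.2194] v=[-0.6392]
Step 60: x=[1.1911] v=[-0.5661]
Step 61: x=[1.1665] v=[-0.4918]
Step 62: x=[1.1457] v=[-0.4164]
Step 63: x=[1.1287] v=[-0.3401]
Step 64: x=[1.1155] v=[-0.2631]
Step 65: x=[1.1062] v=[-0.1855]
v[0] did not become non-negative within 65 steps; using fallback time=3.2500

Answer: 3.2500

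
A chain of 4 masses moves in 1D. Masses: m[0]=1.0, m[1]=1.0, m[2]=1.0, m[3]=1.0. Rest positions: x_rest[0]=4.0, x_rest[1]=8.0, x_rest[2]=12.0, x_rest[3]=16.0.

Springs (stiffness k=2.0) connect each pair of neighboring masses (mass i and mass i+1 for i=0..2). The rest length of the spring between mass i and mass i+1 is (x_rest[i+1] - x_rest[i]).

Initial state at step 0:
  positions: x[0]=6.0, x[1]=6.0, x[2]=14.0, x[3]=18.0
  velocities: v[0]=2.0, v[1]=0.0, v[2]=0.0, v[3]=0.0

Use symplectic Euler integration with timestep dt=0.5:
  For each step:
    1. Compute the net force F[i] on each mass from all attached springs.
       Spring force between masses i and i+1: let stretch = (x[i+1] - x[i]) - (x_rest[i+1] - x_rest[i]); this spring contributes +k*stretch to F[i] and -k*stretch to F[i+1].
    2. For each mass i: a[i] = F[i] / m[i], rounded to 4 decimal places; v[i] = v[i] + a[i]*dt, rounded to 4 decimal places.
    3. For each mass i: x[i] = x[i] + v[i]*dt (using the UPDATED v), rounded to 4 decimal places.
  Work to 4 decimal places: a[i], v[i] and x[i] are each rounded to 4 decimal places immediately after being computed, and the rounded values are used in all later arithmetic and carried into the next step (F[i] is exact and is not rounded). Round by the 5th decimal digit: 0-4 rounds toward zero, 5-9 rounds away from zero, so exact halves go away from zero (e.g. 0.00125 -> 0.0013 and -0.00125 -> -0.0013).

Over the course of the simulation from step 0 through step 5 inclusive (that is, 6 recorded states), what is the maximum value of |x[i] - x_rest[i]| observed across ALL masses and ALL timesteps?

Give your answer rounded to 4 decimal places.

Step 0: x=[6.0000 6.0000 14.0000 18.0000] v=[2.0000 0.0000 0.0000 0.0000]
Step 1: x=[5.0000 10.0000 12.0000 18.0000] v=[-2.0000 8.0000 -4.0000 0.0000]
Step 2: x=[4.5000 12.5000 12.0000 17.0000] v=[-1.0000 5.0000 0.0000 -2.0000]
Step 3: x=[6.0000 10.7500 14.7500 15.5000] v=[3.0000 -3.5000 5.5000 -3.0000]
Step 4: x=[7.8750 8.6250 15.8750 15.6250] v=[3.7500 -4.2500 2.2500 0.2500]
Step 5: x=[8.1250 9.7500 13.2500 17.8750] v=[0.5000 2.2500 -5.2500 4.5000]
Max displacement = 4.5000

Answer: 4.5000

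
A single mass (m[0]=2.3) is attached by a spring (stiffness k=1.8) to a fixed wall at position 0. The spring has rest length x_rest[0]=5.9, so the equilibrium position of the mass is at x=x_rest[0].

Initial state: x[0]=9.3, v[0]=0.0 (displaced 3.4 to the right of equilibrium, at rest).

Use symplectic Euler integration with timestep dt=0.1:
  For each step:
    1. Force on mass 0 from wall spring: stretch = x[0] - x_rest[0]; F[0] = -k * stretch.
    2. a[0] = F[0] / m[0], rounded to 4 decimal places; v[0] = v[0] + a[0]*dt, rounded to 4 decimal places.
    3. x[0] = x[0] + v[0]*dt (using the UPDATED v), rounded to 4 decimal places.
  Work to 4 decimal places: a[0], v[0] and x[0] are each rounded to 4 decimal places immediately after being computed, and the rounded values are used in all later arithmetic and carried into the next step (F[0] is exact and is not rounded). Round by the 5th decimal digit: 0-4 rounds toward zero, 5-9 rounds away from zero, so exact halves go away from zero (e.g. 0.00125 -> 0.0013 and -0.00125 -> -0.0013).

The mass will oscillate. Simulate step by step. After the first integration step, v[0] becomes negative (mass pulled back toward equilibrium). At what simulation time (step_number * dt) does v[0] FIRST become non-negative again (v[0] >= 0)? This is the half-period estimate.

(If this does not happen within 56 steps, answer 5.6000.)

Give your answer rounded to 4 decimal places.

Step 0: x=[9.3000] v=[0.0000]
Step 1: x=[9.2734] v=[-0.2661]
Step 2: x=[9.2204] v=[-0.5301]
Step 3: x=[9.1414] v=[-0.7900]
Step 4: x=[9.0370] v=[-1.0437]
Step 5: x=[8.9081] v=[-1.2892]
Step 6: x=[8.7556] v=[-1.5246]
Step 7: x=[8.5808] v=[-1.7481]
Step 8: x=[8.3850] v=[-1.9579]
Step 9: x=[8.1698] v=[-2.1524]
Step 10: x=[7.9368] v=[-2.3300]
Step 11: x=[7.6879] v=[-2.4894]
Step 12: x=[7.4250] v=[-2.6293]
Step 13: x=[7.1501] v=[-2.7487]
Step 14: x=[6.8655] v=[-2.8465]
Step 15: x=[6.5733] v=[-2.9221]
Step 16: x=[6.2758] v=[-2.9748]
Step 17: x=[5.9754] v=[-3.0042]
Step 18: x=[5.6744] v=[-3.0101]
Step 19: x=[5.3752] v=[-2.9924]
Step 20: x=[5.0801] v=[-2.9513]
Step 21: x=[4.7914] v=[-2.8871]
Step 22: x=[4.5114] v=[-2.8003]
Step 23: x=[4.2422] v=[-2.6916]
Step 24: x=[3.9860] v=[-2.5619]
Step 25: x=[3.7448] v=[-2.4121]
Step 26: x=[3.5205] v=[-2.2434]
Step 27: x=[3.3148] v=[-2.0572]
Step 28: x=[3.1293] v=[-1.8549]
Step 29: x=[2.9655] v=[-1.6381]
Step 30: x=[2.8247] v=[-1.4084]
Step 31: x=[2.7079] v=[-1.1677]
Step 32: x=[2.6161] v=[-0.9179]
Step 33: x=[2.5500] v=[-0.6609]
Step 34: x=[2.5101] v=[-0.3987]
Step 35: x=[2.4968] v=[-0.1334]
Step 36: x=[2.5101] v=[0.1329]
First v>=0 after going negative at step 36, time=3.6000

Answer: 3.6000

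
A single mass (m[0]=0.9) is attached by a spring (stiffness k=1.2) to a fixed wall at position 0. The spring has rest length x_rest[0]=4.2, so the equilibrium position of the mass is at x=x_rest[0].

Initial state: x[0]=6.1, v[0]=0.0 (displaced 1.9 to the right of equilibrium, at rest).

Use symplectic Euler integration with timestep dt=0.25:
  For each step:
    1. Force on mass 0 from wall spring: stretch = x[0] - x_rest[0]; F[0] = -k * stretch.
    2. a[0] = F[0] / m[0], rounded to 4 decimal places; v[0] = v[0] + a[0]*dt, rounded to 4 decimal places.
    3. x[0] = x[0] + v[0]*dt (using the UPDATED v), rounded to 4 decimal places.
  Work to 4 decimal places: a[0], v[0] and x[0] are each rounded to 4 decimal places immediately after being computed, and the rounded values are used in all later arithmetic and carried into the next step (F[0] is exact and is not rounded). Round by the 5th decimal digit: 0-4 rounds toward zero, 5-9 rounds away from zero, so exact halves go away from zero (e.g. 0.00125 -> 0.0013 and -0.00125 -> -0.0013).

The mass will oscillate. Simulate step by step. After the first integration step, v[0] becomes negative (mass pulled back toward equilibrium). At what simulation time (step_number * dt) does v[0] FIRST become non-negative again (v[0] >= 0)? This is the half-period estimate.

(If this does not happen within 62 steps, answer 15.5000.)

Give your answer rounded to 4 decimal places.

Step 0: x=[6.1000] v=[0.0000]
Step 1: x=[5.9417] v=[-0.6333]
Step 2: x=[5.6382] v=[-1.2139]
Step 3: x=[5.2149] v=[-1.6933]
Step 4: x=[4.7070] v=[-2.0316]
Step 5: x=[4.1569] v=[-2.2006]
Step 6: x=[3.6104] v=[-2.1862]
Step 7: x=[3.1130] v=[-1.9897]
Step 8: x=[2.7062] v=[-1.6274]
Step 9: x=[2.4238] v=[-1.1295]
Step 10: x=[2.2895] v=[-0.5374]
Step 11: x=[2.3144] v=[0.0994]
First v>=0 after going negative at step 11, time=2.7500

Answer: 2.7500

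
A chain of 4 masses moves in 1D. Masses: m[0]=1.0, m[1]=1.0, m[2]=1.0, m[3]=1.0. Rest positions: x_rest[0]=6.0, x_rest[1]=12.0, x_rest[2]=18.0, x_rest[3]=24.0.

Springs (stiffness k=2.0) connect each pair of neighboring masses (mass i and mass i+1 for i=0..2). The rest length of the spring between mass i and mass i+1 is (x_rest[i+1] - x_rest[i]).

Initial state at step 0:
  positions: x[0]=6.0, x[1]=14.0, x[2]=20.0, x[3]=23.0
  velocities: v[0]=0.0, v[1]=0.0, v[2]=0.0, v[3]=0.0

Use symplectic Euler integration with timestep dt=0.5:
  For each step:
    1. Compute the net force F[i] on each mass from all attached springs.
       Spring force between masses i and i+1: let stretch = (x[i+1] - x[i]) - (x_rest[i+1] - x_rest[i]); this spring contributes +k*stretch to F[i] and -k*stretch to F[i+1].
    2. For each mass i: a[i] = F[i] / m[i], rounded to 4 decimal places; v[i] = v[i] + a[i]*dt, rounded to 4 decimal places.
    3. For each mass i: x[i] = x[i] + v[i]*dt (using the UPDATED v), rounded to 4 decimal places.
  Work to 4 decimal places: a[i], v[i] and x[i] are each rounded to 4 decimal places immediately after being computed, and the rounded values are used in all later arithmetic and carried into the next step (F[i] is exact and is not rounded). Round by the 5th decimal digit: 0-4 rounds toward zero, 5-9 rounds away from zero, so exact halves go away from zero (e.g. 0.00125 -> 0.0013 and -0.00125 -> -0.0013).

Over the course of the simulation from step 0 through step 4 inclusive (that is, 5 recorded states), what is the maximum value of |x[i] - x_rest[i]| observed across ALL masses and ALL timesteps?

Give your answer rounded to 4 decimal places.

Answer: 2.1250

Derivation:
Step 0: x=[6.0000 14.0000 20.0000 23.0000] v=[0.0000 0.0000 0.0000 0.0000]
Step 1: x=[7.0000 13.0000 18.5000 24.5000] v=[2.0000 -2.0000 -3.0000 3.0000]
Step 2: x=[8.0000 11.7500 17.2500 26.0000] v=[2.0000 -2.5000 -2.5000 3.0000]
Step 3: x=[7.8750 11.3750 17.6250 26.1250] v=[-0.2500 -0.7500 0.7500 0.2500]
Step 4: x=[6.5000 12.3750 19.1250 25.0000] v=[-2.7500 2.0000 3.0000 -2.2500]
Max displacement = 2.1250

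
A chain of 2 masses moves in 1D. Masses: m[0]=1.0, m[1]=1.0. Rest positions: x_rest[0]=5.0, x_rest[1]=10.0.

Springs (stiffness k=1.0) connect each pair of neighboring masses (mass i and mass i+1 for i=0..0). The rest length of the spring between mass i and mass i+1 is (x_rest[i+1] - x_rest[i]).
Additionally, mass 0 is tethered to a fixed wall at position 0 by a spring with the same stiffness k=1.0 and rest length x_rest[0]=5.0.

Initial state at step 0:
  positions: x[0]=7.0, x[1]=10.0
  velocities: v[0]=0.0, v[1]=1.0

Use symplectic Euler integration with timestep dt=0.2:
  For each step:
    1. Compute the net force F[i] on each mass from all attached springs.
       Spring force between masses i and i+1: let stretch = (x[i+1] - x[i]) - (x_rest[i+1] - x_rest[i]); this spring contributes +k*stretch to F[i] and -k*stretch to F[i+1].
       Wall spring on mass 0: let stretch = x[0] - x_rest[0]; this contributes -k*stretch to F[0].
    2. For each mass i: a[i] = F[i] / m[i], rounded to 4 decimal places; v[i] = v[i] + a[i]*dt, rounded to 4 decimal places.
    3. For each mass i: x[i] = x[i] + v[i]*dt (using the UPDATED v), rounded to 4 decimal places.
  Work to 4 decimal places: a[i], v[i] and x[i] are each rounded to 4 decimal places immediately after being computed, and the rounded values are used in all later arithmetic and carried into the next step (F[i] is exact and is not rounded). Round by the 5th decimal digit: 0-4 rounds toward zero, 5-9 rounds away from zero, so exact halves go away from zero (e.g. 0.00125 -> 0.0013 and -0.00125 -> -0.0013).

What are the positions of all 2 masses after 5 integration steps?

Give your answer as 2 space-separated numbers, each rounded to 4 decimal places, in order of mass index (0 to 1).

Answer: 5.2556 11.7447

Derivation:
Step 0: x=[7.0000 10.0000] v=[0.0000 1.0000]
Step 1: x=[6.8400 10.2800] v=[-0.8000 1.4000]
Step 2: x=[6.5440 10.6224] v=[-1.4800 1.7120]
Step 3: x=[6.1494 11.0017] v=[-1.9731 1.8963]
Step 4: x=[5.7029 11.3869] v=[-2.2325 1.9258]
Step 5: x=[5.2556 11.7447] v=[-2.2363 1.7890]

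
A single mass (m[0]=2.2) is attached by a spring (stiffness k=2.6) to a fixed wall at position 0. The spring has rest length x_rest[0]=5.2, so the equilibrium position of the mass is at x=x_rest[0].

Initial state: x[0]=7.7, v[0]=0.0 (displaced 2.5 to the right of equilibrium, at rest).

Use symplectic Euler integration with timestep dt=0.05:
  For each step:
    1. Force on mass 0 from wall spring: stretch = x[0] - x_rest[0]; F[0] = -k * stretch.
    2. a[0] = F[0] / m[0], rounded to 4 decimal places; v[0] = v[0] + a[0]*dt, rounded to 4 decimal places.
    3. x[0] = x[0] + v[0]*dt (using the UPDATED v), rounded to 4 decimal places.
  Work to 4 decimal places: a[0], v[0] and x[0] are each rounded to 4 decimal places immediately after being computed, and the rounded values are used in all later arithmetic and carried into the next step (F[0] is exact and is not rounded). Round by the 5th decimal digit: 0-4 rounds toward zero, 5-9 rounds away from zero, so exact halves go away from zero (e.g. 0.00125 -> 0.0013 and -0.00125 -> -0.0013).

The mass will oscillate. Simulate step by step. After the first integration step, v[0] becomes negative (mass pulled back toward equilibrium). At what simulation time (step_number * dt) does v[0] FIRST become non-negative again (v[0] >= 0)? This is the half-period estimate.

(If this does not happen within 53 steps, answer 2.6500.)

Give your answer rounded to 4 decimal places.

Step 0: x=[7.7000] v=[0.0000]
Step 1: x=[7.6926] v=[-0.1477]
Step 2: x=[7.6779] v=[-0.2950]
Step 3: x=[7.6558] v=[-0.4414]
Step 4: x=[7.6265] v=[-0.5865]
Step 5: x=[7.5900] v=[-0.7299]
Step 6: x=[7.5464] v=[-0.8711]
Step 7: x=[7.4959] v=[-1.0098]
Step 8: x=[7.4386] v=[-1.1455]
Step 9: x=[7.3747] v=[-1.2778]
Step 10: x=[7.3044] v=[-1.4063]
Step 11: x=[7.2279] v=[-1.5307]
Step 12: x=[7.1454] v=[-1.6505]
Step 13: x=[7.0571] v=[-1.7655]
Step 14: x=[6.9633] v=[-1.8752]
Step 15: x=[6.8643] v=[-1.9794]
Step 16: x=[6.7604] v=[-2.0777]
Step 17: x=[6.6519] v=[-2.1699]
Step 18: x=[6.5391] v=[-2.2557]
Step 19: x=[6.4224] v=[-2.3348]
Step 20: x=[6.3021] v=[-2.4070]
Step 21: x=[6.1785] v=[-2.4721]
Step 22: x=[6.0520] v=[-2.5299]
Step 23: x=[5.9230] v=[-2.5802]
Step 24: x=[5.7919] v=[-2.6229]
Step 25: x=[5.6590] v=[-2.6579]
Step 26: x=[5.5248] v=[-2.6850]
Step 27: x=[5.3896] v=[-2.7042]
Step 28: x=[5.2538] v=[-2.7154]
Step 29: x=[5.1179] v=[-2.7186]
Step 30: x=[4.9822] v=[-2.7138]
Step 31: x=[4.8472] v=[-2.7009]
Step 32: x=[4.7132] v=[-2.6801]
Step 33: x=[4.5806] v=[-2.6513]
Step 34: x=[4.4499] v=[-2.6147]
Step 35: x=[4.3214] v=[-2.5704]
Step 36: x=[4.1955] v=[-2.5185]
Step 37: x=[4.0725] v=[-2.4591]
Step 38: x=[3.9529] v=[-2.3925]
Step 39: x=[3.8370] v=[-2.3188]
Step 40: x=[3.7251] v=[-2.2383]
Step 41: x=[3.6175] v=[-2.1511]
Step 42: x=[3.5146] v=[-2.0576]
Step 43: x=[3.4167] v=[-1.9580]
Step 44: x=[3.3241] v=[-1.8526]
Step 45: x=[3.2370] v=[-1.7418]
Step 46: x=[3.1557] v=[-1.6258]
Step 47: x=[3.0805] v=[-1.5050]
Step 48: x=[3.0115] v=[-1.3798]
Step 49: x=[2.9490] v=[-1.2505]
Step 50: x=[2.8931] v=[-1.1175]
Step 51: x=[2.8440] v=[-0.9812]
Step 52: x=[2.8019] v=[-0.8420]
Step 53: x=[2.7669] v=[-0.7003]
v[0] did not become non-negative within 53 steps; using fallback time=2.6500

Answer: 2.6500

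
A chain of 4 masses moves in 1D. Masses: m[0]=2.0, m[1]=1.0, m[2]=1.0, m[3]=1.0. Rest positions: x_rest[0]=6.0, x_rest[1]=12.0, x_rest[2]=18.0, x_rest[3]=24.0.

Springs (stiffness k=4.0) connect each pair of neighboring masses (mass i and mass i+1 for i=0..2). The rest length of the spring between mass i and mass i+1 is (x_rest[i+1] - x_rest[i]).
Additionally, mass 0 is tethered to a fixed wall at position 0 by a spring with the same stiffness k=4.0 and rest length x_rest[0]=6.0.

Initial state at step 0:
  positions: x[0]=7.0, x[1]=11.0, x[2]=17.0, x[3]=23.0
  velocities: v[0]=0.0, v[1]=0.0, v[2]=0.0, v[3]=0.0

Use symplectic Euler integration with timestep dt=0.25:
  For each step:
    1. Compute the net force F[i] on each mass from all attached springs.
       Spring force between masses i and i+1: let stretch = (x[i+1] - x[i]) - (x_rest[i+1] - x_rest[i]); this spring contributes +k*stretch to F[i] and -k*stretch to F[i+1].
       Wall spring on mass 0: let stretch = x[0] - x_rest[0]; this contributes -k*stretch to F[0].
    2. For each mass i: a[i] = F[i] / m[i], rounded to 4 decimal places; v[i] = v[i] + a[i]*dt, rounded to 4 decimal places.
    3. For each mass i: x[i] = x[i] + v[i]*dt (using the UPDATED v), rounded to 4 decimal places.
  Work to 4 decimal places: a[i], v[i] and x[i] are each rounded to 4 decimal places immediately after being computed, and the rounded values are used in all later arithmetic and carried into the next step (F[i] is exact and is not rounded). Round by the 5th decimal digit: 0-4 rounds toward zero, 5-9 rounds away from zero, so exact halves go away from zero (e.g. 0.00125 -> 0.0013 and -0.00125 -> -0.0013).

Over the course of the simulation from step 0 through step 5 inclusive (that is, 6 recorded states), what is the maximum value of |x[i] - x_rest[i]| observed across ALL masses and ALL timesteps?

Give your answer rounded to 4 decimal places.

Step 0: x=[7.0000 11.0000 17.0000 23.0000] v=[0.0000 0.0000 0.0000 0.0000]
Step 1: x=[6.6250 11.5000 17.0000 23.0000] v=[-1.5000 2.0000 0.0000 0.0000]
Step 2: x=[6.0313 12.1563 17.1250 23.0000] v=[-2.3750 2.6250 0.5000 0.0000]
Step 3: x=[5.4493 12.5235 17.4766 23.0313] v=[-2.3282 1.4687 1.4063 0.1250]
Step 4: x=[5.0704 12.3604 17.9786 23.1739] v=[-1.5158 -0.6524 2.0079 0.5703]
Step 5: x=[4.9689 11.7794 18.3749 23.5177] v=[-0.4060 -2.3242 1.5850 1.3750]
Max displacement = 1.0311

Answer: 1.0311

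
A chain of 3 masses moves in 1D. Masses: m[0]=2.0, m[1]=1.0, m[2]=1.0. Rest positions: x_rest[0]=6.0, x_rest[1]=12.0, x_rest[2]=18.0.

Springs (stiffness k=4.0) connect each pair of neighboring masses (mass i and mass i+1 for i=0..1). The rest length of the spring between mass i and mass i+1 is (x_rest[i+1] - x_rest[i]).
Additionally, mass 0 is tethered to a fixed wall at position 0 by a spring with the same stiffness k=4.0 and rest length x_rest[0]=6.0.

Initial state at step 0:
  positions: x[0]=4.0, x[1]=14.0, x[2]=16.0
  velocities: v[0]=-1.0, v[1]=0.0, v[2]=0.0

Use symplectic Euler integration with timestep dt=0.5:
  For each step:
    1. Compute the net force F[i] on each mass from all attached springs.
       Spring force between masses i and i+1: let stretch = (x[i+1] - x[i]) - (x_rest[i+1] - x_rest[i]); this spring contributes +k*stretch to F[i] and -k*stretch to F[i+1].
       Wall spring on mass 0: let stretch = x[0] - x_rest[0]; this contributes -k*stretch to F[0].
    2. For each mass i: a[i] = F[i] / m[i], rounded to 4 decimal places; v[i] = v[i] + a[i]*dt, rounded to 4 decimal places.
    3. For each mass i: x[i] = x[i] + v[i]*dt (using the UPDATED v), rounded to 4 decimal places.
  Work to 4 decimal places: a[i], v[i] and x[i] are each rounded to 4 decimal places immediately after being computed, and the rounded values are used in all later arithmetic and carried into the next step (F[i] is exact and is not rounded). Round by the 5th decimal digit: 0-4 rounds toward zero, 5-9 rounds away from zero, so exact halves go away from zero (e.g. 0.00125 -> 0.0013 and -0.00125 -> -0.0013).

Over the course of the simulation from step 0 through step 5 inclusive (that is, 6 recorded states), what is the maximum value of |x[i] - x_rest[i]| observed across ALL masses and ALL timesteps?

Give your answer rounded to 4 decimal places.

Step 0: x=[4.0000 14.0000 16.0000] v=[-1.0000 0.0000 0.0000]
Step 1: x=[6.5000 6.0000 20.0000] v=[5.0000 -16.0000 8.0000]
Step 2: x=[5.5000 12.5000 16.0000] v=[-2.0000 13.0000 -8.0000]
Step 3: x=[5.2500 15.5000 14.5000] v=[-0.5000 6.0000 -3.0000]
Step 4: x=[7.5000 7.2500 20.0000] v=[4.5000 -16.5000 11.0000]
Step 5: x=[5.8750 12.0000 18.7500] v=[-3.2500 9.5000 -2.5000]
Max displacement = 6.0000

Answer: 6.0000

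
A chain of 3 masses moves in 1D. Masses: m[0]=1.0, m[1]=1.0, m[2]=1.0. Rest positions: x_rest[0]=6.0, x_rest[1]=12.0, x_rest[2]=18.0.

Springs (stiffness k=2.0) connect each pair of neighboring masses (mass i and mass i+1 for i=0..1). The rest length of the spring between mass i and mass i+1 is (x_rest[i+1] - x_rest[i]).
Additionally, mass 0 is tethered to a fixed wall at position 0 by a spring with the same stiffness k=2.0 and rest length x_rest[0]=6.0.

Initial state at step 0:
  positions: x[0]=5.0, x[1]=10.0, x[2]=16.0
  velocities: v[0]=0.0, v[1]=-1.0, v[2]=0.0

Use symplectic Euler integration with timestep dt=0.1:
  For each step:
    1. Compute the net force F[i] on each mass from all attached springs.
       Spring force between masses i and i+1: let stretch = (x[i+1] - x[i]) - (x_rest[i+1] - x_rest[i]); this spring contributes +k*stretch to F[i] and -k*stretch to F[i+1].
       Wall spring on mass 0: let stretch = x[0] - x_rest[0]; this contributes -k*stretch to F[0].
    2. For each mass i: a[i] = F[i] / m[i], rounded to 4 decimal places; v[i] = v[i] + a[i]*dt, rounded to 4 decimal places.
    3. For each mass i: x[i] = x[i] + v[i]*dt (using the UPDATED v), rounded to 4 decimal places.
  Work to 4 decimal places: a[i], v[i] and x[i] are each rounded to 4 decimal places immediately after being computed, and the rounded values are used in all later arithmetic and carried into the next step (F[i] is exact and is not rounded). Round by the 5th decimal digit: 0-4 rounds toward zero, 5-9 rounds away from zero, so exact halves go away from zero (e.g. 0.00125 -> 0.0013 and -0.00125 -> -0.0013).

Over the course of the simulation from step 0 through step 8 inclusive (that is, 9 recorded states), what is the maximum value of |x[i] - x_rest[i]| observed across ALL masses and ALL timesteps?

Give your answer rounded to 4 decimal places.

Answer: 2.1731

Derivation:
Step 0: x=[5.0000 10.0000 16.0000] v=[0.0000 -1.0000 0.0000]
Step 1: x=[5.0000 9.9200 16.0000] v=[0.0000 -0.8000 0.0000]
Step 2: x=[4.9984 9.8632 15.9984] v=[-0.0160 -0.5680 -0.0160]
Step 3: x=[4.9941 9.8318 15.9941] v=[-0.0427 -0.3139 -0.0430]
Step 4: x=[4.9867 9.8269 15.9866] v=[-0.0740 -0.0490 -0.0755]
Step 5: x=[4.9764 9.8484 15.9759] v=[-0.1033 0.2149 -0.1074]
Step 6: x=[4.9640 9.8950 15.9626] v=[-0.1242 0.4660 -0.1329]
Step 7: x=[4.9509 9.9643 15.9480] v=[-0.1308 0.6933 -0.1464]
Step 8: x=[4.9391 10.0530 15.9337] v=[-0.1183 0.8874 -0.1431]
Max displacement = 2.1731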